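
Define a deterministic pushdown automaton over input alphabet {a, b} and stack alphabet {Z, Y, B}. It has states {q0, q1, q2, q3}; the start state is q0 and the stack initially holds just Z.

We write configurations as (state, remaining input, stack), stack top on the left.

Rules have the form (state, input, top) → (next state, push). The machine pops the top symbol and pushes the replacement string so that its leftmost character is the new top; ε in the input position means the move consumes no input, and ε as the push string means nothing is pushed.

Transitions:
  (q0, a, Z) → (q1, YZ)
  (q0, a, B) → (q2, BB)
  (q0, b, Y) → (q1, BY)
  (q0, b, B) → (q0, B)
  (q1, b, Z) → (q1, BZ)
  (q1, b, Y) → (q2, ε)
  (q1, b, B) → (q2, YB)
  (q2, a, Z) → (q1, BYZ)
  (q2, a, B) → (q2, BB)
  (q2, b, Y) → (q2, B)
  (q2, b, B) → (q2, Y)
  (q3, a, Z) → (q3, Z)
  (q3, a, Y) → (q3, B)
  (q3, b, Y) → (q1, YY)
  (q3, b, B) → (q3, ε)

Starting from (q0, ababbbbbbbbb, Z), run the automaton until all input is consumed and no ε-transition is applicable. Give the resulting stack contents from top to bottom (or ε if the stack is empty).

YBYZ

(q0, ababbbbbbbbb, Z) ⊢ (q1, babbbbbbbbb, YZ) ⊢ (q2, abbbbbbbbb, Z) ⊢ (q1, bbbbbbbbb, BYZ) ⊢ (q2, bbbbbbbb, YBYZ) ⊢ (q2, bbbbbbb, BBYZ) ⊢ (q2, bbbbbb, YBYZ) ⊢ (q2, bbbbb, BBYZ) ⊢ (q2, bbbb, YBYZ) ⊢ (q2, bbb, BBYZ) ⊢ (q2, bb, YBYZ) ⊢ (q2, b, BBYZ) ⊢ (q2, ε, YBYZ)
All input consumed in state q2 with stack YBYZ.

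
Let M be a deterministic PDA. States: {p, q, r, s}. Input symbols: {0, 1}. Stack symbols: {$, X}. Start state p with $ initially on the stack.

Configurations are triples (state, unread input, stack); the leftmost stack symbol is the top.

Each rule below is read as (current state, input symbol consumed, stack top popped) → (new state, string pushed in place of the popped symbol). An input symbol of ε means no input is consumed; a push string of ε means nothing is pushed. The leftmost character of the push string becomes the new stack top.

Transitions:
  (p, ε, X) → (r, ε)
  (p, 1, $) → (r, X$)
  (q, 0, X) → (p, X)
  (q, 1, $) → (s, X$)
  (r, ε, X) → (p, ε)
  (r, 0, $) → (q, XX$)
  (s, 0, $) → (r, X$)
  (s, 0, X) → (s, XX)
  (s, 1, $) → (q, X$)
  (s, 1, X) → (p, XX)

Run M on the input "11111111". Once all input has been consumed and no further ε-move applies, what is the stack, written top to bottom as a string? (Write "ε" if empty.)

$

(p, 11111111, $) ⊢ (r, 1111111, X$) ⊢ (p, 1111111, $) ⊢ (r, 111111, X$) ⊢ (p, 111111, $) ⊢ (r, 11111, X$) ⊢ (p, 11111, $) ⊢ (r, 1111, X$) ⊢ (p, 1111, $) ⊢ (r, 111, X$) ⊢ (p, 111, $) ⊢ (r, 11, X$) ⊢ (p, 11, $) ⊢ (r, 1, X$) ⊢ (p, 1, $) ⊢ (r, ε, X$) ⊢ (p, ε, $)
All input consumed in state p with stack $.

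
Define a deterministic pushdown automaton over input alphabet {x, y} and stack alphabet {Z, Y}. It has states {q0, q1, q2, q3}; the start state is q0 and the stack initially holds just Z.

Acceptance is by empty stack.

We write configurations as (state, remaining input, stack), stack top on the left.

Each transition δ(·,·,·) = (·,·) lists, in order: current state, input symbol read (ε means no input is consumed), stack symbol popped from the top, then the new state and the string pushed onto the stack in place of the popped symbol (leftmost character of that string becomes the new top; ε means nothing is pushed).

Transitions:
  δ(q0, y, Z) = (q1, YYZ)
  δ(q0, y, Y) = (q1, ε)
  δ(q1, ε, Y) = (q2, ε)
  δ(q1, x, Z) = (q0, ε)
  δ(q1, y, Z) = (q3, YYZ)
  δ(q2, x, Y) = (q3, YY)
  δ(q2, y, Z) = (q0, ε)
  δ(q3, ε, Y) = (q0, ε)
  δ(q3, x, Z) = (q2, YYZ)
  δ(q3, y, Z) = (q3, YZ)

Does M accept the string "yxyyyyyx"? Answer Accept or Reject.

Accept

(q0, yxyyyyyx, Z)
  read y, top Z: go to q1, push YYZ → (q1, xyyyyyx, YYZ)
  ε-move, top Y: go to q2, push ε → (q2, xyyyyyx, YZ)
  read x, top Y: go to q3, push YY → (q3, yyyyyx, YYZ)
  ε-move, top Y: go to q0, push ε → (q0, yyyyyx, YZ)
  read y, top Y: go to q1, push ε → (q1, yyyyx, Z)
  read y, top Z: go to q3, push YYZ → (q3, yyyx, YYZ)
  ε-move, top Y: go to q0, push ε → (q0, yyyx, YZ)
  read y, top Y: go to q1, push ε → (q1, yyx, Z)
  read y, top Z: go to q3, push YYZ → (q3, yx, YYZ)
  ε-move, top Y: go to q0, push ε → (q0, yx, YZ)
  read y, top Y: go to q1, push ε → (q1, x, Z)
  read x, top Z: go to q0, push ε → (q0, ε, ε)
All input consumed and the stack is empty.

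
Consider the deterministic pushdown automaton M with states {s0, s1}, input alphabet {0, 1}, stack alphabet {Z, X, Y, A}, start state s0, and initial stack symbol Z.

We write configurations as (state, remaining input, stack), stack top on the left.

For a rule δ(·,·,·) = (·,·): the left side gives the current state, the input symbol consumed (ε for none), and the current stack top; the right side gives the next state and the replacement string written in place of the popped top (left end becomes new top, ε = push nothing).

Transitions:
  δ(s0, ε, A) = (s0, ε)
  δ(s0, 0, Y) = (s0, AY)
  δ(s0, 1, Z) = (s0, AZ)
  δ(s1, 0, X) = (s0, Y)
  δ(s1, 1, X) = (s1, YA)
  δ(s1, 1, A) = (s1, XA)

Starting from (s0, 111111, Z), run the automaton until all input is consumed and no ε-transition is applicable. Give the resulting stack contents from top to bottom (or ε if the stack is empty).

(s0, 111111, Z)
  read 1, top Z: go to s0, push AZ → (s0, 11111, AZ)
  ε-move, top A: go to s0, push ε → (s0, 11111, Z)
  read 1, top Z: go to s0, push AZ → (s0, 1111, AZ)
  ε-move, top A: go to s0, push ε → (s0, 1111, Z)
  read 1, top Z: go to s0, push AZ → (s0, 111, AZ)
  ε-move, top A: go to s0, push ε → (s0, 111, Z)
  read 1, top Z: go to s0, push AZ → (s0, 11, AZ)
  ε-move, top A: go to s0, push ε → (s0, 11, Z)
  read 1, top Z: go to s0, push AZ → (s0, 1, AZ)
  ε-move, top A: go to s0, push ε → (s0, 1, Z)
  read 1, top Z: go to s0, push AZ → (s0, ε, AZ)
  ε-move, top A: go to s0, push ε → (s0, ε, Z)
All input consumed in state s0 with stack Z.

Z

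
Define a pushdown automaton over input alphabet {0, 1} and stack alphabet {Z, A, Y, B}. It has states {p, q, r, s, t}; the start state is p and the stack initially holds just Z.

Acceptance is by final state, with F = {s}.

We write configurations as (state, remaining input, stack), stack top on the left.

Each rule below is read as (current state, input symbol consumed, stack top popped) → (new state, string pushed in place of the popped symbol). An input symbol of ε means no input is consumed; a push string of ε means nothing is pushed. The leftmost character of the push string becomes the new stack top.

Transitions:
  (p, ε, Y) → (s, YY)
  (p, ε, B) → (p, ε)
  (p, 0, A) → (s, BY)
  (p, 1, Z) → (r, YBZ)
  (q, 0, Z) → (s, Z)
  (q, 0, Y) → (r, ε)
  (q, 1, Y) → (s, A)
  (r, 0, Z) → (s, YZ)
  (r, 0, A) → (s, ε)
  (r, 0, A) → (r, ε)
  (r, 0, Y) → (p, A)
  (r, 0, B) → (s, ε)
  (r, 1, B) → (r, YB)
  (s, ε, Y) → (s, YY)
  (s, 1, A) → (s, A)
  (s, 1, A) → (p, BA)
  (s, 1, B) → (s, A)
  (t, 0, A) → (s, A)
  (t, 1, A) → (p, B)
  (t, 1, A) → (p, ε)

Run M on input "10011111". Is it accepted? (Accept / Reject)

Accept

One accepting computation: (p, 10011111, Z) ⊢ (r, 0011111, YBZ) ⊢ (p, 011111, ABZ) ⊢ (s, 11111, BYBZ) ⊢ (s, 1111, AYBZ) ⊢ (s, 111, AYBZ) ⊢ (s, 11, AYBZ) ⊢ (s, 1, AYBZ) ⊢ (s, ε, AYBZ)
All input consumed and state s ∈ F.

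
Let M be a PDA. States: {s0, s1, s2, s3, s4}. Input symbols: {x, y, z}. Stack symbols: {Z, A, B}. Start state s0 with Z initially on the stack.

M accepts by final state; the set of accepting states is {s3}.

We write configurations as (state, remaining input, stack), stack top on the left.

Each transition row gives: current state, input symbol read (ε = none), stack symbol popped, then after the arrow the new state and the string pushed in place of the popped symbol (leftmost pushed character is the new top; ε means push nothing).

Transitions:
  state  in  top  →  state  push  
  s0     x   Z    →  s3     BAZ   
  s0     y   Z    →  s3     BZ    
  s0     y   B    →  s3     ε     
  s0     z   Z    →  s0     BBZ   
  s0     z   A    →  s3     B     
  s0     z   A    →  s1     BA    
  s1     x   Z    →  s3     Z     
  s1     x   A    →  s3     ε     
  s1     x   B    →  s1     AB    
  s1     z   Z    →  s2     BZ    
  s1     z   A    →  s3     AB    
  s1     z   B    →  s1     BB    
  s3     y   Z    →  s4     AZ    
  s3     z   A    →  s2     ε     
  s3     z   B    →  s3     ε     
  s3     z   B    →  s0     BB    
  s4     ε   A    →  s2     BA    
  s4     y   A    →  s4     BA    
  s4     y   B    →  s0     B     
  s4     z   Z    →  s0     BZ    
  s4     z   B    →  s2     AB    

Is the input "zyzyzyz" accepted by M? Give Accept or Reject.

Accept

One accepting computation: (s0, zyzyzyz, Z) ⊢ (s0, yzyzyz, BBZ) ⊢ (s3, zyzyz, BZ) ⊢ (s0, yzyz, BBZ) ⊢ (s3, zyz, BZ) ⊢ (s0, yz, BBZ) ⊢ (s3, z, BZ) ⊢ (s3, ε, Z)
All input consumed and state s3 ∈ F.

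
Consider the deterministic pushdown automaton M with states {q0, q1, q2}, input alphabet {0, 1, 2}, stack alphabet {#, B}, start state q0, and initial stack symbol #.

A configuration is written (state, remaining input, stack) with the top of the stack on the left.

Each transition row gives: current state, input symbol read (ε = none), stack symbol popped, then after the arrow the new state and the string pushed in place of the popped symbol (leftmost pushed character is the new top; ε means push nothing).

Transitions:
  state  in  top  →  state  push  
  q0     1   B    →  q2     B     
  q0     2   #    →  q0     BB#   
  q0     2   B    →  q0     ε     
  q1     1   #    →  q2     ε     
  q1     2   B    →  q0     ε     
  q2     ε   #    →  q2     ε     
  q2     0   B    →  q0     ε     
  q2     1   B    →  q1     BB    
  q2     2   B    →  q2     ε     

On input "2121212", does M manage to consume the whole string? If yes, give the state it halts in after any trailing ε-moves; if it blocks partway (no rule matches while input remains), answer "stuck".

q2

(q0, 2121212, #)
  read 2, top #: go to q0, push BB# → (q0, 121212, BB#)
  read 1, top B: go to q2, push B → (q2, 21212, BB#)
  read 2, top B: go to q2, push ε → (q2, 1212, B#)
  read 1, top B: go to q1, push BB → (q1, 212, BB#)
  read 2, top B: go to q0, push ε → (q0, 12, B#)
  read 1, top B: go to q2, push B → (q2, 2, B#)
  read 2, top B: go to q2, push ε → (q2, ε, #)
  ε-move, top #: go to q2, push ε → (q2, ε, ε)
All input consumed; M is in state q2.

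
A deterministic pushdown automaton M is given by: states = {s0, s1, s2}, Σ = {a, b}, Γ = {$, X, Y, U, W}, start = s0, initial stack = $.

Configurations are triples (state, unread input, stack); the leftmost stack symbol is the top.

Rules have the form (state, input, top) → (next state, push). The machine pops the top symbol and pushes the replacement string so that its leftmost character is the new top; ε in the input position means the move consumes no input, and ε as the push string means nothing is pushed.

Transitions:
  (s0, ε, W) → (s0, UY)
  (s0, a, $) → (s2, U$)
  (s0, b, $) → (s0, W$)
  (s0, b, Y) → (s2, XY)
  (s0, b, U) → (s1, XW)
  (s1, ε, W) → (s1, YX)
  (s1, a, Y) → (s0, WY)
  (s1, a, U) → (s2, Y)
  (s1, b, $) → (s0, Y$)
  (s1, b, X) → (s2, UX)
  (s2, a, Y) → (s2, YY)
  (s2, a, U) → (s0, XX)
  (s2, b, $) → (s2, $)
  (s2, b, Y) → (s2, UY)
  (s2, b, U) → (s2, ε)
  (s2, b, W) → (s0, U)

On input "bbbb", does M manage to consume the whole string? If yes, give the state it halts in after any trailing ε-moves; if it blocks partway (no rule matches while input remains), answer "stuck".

(s0, bbbb, $) ⊢ (s0, bbb, W$) ⊢ (s0, bbb, UY$) ⊢ (s1, bb, XWY$) ⊢ (s2, b, UXWY$) ⊢ (s2, ε, XWY$)
All input consumed; M is in state s2.

s2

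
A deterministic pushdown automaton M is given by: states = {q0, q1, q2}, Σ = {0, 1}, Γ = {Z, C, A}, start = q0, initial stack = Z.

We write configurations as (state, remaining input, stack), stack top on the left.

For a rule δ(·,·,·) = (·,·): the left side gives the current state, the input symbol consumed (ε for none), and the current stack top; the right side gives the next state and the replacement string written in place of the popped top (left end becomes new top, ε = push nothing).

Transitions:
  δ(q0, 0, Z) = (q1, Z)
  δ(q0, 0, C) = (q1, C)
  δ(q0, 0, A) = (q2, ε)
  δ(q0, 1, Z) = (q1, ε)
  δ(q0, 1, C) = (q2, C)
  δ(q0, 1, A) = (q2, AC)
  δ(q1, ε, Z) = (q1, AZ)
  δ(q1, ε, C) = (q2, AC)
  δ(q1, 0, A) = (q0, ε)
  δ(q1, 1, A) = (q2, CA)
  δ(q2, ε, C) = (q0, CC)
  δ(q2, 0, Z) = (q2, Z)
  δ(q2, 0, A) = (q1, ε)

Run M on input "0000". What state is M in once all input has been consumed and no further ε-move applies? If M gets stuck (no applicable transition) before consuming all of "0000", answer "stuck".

q0

(q0, 0000, Z)
  read 0, top Z: go to q1, push Z → (q1, 000, Z)
  ε-move, top Z: go to q1, push AZ → (q1, 000, AZ)
  read 0, top A: go to q0, push ε → (q0, 00, Z)
  read 0, top Z: go to q1, push Z → (q1, 0, Z)
  ε-move, top Z: go to q1, push AZ → (q1, 0, AZ)
  read 0, top A: go to q0, push ε → (q0, ε, Z)
All input consumed; M is in state q0.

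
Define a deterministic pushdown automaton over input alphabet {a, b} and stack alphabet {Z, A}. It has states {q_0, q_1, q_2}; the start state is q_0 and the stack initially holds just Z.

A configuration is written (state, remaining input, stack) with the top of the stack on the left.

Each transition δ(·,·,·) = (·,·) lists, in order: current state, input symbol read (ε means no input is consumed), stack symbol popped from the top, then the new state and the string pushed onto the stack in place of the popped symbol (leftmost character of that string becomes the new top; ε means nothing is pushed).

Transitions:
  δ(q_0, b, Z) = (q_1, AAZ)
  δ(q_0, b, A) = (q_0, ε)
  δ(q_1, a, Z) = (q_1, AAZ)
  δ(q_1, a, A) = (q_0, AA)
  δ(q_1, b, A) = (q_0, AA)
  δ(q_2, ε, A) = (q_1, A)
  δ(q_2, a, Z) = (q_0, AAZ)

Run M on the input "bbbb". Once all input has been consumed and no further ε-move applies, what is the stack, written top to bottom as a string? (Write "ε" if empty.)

(q_0, bbbb, Z) ⊢ (q_1, bbb, AAZ) ⊢ (q_0, bb, AAAZ) ⊢ (q_0, b, AAZ) ⊢ (q_0, ε, AZ)
All input consumed in state q_0 with stack AZ.

AZ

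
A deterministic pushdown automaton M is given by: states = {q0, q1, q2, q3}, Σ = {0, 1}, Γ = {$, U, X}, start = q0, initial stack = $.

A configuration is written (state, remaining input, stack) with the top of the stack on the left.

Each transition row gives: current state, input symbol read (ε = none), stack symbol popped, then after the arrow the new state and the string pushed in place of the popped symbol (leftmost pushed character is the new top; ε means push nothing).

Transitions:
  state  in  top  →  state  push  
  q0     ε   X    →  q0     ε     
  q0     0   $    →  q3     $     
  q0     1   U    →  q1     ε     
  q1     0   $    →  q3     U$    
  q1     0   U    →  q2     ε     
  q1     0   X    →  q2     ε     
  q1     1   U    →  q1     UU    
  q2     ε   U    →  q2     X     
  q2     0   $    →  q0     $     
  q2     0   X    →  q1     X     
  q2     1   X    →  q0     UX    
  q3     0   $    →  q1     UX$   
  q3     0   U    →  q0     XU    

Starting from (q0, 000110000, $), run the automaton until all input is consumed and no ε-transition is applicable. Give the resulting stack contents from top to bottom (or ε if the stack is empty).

(q0, 000110000, $) ⊢ (q3, 00110000, $) ⊢ (q1, 0110000, UX$) ⊢ (q2, 110000, X$) ⊢ (q0, 10000, UX$) ⊢ (q1, 0000, X$) ⊢ (q2, 000, $) ⊢ (q0, 00, $) ⊢ (q3, 0, $) ⊢ (q1, ε, UX$)
All input consumed in state q1 with stack UX$.

UX$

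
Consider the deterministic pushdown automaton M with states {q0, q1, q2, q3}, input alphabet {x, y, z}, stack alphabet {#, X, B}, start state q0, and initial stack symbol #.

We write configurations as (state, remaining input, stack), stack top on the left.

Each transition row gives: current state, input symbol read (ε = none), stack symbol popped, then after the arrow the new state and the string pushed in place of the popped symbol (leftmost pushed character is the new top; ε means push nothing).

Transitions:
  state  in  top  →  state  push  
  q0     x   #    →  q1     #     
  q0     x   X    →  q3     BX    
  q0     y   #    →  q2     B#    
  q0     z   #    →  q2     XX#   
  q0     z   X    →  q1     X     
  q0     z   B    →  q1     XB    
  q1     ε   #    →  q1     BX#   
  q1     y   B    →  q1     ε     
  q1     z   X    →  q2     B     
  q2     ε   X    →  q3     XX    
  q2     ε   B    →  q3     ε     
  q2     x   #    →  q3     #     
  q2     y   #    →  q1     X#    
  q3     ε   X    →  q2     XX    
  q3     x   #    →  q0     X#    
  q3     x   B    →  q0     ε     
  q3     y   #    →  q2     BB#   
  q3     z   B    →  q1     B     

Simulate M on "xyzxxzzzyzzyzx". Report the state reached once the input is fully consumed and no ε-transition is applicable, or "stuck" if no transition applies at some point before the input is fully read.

stuck

(q0, xyzxxzzzyzzyzx, #)
  read x, top #: go to q1, push # → (q1, yzxxzzzyzzyzx, #)
  ε-move, top #: go to q1, push BX# → (q1, yzxxzzzyzzyzx, BX#)
  read y, top B: go to q1, push ε → (q1, zxxzzzyzzyzx, X#)
  read z, top X: go to q2, push B → (q2, xxzzzyzzyzx, B#)
  ε-move, top B: go to q3, push ε → (q3, xxzzzyzzyzx, #)
  read x, top #: go to q0, push X# → (q0, xzzzyzzyzx, X#)
  read x, top X: go to q3, push BX → (q3, zzzyzzyzx, BX#)
  read z, top B: go to q1, push B → (q1, zzyzzyzx, BX#)
No transition for (q1, z, top B); M blocks with input zzyzzyzx remaining.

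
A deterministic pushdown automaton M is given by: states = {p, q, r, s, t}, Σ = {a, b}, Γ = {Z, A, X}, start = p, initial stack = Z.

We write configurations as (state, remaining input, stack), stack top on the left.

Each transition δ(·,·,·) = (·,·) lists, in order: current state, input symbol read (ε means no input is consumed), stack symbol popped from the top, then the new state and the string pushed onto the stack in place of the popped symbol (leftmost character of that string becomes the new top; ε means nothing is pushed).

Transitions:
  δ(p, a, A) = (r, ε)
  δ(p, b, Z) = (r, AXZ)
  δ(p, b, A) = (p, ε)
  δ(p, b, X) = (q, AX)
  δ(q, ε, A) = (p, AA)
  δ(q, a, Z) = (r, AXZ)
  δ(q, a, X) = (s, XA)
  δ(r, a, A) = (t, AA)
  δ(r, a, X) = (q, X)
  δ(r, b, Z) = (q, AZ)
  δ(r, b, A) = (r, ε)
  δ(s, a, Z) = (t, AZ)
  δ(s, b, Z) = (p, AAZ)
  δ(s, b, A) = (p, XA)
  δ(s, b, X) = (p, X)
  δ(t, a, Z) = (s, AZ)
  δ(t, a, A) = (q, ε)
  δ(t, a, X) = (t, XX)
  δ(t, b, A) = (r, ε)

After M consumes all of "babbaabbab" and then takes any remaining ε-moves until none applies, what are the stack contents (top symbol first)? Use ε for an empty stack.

(p, babbaabbab, Z) ⊢ (r, abbaabbab, AXZ) ⊢ (t, bbaabbab, AAXZ) ⊢ (r, baabbab, AXZ) ⊢ (r, aabbab, XZ) ⊢ (q, abbab, XZ) ⊢ (s, bbab, XAZ) ⊢ (p, bab, XAZ) ⊢ (q, ab, AXAZ) ⊢ (p, ab, AAXAZ) ⊢ (r, b, AXAZ) ⊢ (r, ε, XAZ)
All input consumed in state r with stack XAZ.

XAZ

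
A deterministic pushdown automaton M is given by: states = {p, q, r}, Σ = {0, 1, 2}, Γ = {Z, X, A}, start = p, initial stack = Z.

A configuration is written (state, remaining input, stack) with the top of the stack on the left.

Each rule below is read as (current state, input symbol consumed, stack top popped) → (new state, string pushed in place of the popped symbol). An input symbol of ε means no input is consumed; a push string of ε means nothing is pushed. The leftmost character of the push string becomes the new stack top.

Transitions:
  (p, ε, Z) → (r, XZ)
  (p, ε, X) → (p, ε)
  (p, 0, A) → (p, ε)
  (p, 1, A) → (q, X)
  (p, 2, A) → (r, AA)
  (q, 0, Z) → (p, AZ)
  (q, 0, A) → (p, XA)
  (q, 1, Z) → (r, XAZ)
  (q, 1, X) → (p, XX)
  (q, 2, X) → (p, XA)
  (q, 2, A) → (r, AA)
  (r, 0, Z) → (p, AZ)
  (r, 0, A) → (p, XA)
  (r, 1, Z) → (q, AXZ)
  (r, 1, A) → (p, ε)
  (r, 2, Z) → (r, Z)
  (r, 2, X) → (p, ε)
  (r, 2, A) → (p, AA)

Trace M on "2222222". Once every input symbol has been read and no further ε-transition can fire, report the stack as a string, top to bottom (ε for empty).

XZ

(p, 2222222, Z)
  ε-move, top Z: go to r, push XZ → (r, 2222222, XZ)
  read 2, top X: go to p, push ε → (p, 222222, Z)
  ε-move, top Z: go to r, push XZ → (r, 222222, XZ)
  read 2, top X: go to p, push ε → (p, 22222, Z)
  ε-move, top Z: go to r, push XZ → (r, 22222, XZ)
  read 2, top X: go to p, push ε → (p, 2222, Z)
  ε-move, top Z: go to r, push XZ → (r, 2222, XZ)
  read 2, top X: go to p, push ε → (p, 222, Z)
  ε-move, top Z: go to r, push XZ → (r, 222, XZ)
  read 2, top X: go to p, push ε → (p, 22, Z)
  ε-move, top Z: go to r, push XZ → (r, 22, XZ)
  read 2, top X: go to p, push ε → (p, 2, Z)
  ε-move, top Z: go to r, push XZ → (r, 2, XZ)
  read 2, top X: go to p, push ε → (p, ε, Z)
  ε-move, top Z: go to r, push XZ → (r, ε, XZ)
All input consumed in state r with stack XZ.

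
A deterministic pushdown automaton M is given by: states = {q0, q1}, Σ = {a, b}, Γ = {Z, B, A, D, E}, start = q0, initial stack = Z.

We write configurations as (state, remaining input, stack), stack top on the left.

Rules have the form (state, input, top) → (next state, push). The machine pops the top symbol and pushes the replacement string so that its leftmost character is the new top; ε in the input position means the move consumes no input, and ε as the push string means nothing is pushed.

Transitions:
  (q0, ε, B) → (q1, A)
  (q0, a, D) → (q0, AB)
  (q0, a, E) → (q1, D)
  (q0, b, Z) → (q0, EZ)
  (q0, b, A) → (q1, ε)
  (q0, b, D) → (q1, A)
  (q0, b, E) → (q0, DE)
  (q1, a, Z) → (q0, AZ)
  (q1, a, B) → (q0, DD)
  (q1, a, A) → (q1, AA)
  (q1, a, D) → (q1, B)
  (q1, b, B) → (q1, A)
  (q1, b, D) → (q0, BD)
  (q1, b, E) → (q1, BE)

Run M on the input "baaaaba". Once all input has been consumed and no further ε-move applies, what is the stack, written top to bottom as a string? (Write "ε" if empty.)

(q0, baaaaba, Z) ⊢ (q0, aaaaba, EZ) ⊢ (q1, aaaba, DZ) ⊢ (q1, aaba, BZ) ⊢ (q0, aba, DDZ) ⊢ (q0, ba, ABDZ) ⊢ (q1, a, BDZ) ⊢ (q0, ε, DDDZ)
All input consumed in state q0 with stack DDDZ.

DDDZ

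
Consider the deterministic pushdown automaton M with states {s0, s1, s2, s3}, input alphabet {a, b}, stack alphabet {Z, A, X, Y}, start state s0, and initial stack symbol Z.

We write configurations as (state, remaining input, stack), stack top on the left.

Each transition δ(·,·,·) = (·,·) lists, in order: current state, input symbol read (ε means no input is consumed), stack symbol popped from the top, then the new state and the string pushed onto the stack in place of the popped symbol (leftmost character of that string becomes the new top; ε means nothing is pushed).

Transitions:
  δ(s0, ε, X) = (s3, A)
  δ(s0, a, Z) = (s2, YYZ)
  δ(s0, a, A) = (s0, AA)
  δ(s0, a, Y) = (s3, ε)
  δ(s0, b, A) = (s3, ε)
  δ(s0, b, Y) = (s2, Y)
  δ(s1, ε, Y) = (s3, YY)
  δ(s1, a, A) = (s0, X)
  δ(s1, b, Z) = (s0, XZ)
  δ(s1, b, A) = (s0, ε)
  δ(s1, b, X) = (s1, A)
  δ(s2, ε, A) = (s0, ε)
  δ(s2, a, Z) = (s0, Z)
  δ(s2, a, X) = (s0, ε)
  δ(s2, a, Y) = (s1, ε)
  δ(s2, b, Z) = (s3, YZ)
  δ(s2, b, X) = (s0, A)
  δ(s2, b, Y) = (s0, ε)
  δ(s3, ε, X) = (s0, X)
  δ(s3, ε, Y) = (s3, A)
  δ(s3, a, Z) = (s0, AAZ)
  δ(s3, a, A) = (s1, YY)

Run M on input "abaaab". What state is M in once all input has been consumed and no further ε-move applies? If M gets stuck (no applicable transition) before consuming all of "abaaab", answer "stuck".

(s0, abaaab, Z)
  read a, top Z: go to s2, push YYZ → (s2, baaab, YYZ)
  read b, top Y: go to s0, push ε → (s0, aaab, YZ)
  read a, top Y: go to s3, push ε → (s3, aab, Z)
  read a, top Z: go to s0, push AAZ → (s0, ab, AAZ)
  read a, top A: go to s0, push AA → (s0, b, AAAZ)
  read b, top A: go to s3, push ε → (s3, ε, AAZ)
All input consumed; M is in state s3.

s3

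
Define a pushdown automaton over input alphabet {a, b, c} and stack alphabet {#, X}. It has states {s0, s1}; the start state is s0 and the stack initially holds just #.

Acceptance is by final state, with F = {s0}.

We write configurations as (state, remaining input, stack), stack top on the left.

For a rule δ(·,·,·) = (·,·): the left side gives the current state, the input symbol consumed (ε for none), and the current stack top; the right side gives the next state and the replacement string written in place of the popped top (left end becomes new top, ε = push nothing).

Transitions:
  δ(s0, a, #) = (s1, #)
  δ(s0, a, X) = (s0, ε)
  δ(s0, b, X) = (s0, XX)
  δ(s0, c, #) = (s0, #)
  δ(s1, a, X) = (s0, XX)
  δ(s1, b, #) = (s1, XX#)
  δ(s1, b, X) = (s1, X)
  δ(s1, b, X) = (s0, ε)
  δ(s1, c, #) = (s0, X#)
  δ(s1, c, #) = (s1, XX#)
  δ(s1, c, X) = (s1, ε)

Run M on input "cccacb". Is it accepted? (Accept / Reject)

Accept

One accepting computation: (s0, cccacb, #) ⊢ (s0, ccacb, #) ⊢ (s0, cacb, #) ⊢ (s0, acb, #) ⊢ (s1, cb, #) ⊢ (s0, b, X#) ⊢ (s0, ε, XX#)
All input consumed and state s0 ∈ F.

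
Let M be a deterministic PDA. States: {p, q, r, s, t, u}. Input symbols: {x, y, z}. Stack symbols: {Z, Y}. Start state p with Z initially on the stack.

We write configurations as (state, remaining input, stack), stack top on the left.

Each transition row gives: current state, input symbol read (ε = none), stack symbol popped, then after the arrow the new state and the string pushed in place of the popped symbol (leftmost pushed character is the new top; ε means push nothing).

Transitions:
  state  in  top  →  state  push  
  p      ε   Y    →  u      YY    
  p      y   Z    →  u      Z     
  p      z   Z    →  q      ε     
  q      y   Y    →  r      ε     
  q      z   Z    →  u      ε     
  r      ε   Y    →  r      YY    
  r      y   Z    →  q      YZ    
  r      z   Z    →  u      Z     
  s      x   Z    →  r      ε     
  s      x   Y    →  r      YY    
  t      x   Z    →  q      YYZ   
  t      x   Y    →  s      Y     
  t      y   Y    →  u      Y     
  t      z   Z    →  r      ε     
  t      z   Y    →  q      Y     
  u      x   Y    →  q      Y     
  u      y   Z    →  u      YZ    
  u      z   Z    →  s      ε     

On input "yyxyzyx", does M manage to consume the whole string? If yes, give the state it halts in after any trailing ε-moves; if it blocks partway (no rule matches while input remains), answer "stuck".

(p, yyxyzyx, Z)
  read y, top Z: go to u, push Z → (u, yxyzyx, Z)
  read y, top Z: go to u, push YZ → (u, xyzyx, YZ)
  read x, top Y: go to q, push Y → (q, yzyx, YZ)
  read y, top Y: go to r, push ε → (r, zyx, Z)
  read z, top Z: go to u, push Z → (u, yx, Z)
  read y, top Z: go to u, push YZ → (u, x, YZ)
  read x, top Y: go to q, push Y → (q, ε, YZ)
All input consumed; M is in state q.

q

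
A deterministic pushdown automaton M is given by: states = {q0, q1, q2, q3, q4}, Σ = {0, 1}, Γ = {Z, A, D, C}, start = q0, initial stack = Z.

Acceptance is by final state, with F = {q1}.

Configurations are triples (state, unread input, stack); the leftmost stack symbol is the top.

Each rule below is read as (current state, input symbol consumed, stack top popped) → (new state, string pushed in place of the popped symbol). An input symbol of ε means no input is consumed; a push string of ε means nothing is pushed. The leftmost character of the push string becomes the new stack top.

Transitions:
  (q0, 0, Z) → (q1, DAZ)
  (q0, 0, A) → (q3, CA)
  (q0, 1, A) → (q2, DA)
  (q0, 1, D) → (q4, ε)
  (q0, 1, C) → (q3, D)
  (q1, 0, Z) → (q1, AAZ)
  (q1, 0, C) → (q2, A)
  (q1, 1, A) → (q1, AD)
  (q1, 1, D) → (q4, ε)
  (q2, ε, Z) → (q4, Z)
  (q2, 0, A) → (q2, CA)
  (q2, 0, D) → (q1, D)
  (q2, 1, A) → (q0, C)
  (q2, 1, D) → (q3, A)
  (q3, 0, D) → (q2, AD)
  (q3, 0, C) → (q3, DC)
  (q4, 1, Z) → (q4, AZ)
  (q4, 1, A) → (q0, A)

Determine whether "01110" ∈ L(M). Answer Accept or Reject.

(q0, 01110, Z) ⊢ (q1, 1110, DAZ) ⊢ (q4, 110, AZ) ⊢ (q0, 10, AZ) ⊢ (q2, 0, DAZ) ⊢ (q1, ε, DAZ)
All input consumed; state q1 ∈ F.

Accept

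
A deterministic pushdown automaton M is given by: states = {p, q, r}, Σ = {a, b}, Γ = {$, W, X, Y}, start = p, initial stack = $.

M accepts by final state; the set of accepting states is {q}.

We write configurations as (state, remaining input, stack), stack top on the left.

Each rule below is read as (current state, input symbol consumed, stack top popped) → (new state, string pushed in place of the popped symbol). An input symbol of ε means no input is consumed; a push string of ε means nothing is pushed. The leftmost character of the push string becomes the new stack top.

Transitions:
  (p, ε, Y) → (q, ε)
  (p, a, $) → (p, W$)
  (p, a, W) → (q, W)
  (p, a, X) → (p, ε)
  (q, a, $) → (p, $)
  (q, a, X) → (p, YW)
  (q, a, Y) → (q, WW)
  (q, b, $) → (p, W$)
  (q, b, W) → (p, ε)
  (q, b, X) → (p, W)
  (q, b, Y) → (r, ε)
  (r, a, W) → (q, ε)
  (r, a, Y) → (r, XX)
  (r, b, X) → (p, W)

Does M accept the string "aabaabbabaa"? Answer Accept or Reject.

Reject

(p, aabaabbabaa, $)
  read a, top $: go to p, push W$ → (p, abaabbabaa, W$)
  read a, top W: go to q, push W → (q, baabbabaa, W$)
  read b, top W: go to p, push ε → (p, aabbabaa, $)
  read a, top $: go to p, push W$ → (p, abbabaa, W$)
  read a, top W: go to q, push W → (q, bbabaa, W$)
  read b, top W: go to p, push ε → (p, babaa, $)
No transition applies at (p, babaa, $); input not fully consumed.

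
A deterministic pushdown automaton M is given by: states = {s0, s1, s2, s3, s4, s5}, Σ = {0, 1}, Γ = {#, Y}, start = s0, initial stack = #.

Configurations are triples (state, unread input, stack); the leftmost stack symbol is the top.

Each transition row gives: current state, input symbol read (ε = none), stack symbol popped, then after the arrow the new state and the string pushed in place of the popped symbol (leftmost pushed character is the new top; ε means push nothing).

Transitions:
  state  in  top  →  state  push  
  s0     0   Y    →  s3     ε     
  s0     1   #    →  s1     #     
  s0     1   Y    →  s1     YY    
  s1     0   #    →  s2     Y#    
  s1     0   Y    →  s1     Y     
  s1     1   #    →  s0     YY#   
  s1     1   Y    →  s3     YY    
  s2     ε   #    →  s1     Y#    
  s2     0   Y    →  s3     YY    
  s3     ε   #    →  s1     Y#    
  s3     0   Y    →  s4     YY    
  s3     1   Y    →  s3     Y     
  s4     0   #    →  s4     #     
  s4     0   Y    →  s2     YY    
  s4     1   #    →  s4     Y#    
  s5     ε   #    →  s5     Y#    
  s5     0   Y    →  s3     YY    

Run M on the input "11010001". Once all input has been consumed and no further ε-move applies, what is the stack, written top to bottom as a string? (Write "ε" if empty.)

(s0, 11010001, #) ⊢ (s1, 1010001, #) ⊢ (s0, 010001, YY#) ⊢ (s3, 10001, Y#) ⊢ (s3, 0001, Y#) ⊢ (s4, 001, YY#) ⊢ (s2, 01, YYY#) ⊢ (s3, 1, YYYY#) ⊢ (s3, ε, YYYY#)
All input consumed in state s3 with stack YYYY#.

YYYY#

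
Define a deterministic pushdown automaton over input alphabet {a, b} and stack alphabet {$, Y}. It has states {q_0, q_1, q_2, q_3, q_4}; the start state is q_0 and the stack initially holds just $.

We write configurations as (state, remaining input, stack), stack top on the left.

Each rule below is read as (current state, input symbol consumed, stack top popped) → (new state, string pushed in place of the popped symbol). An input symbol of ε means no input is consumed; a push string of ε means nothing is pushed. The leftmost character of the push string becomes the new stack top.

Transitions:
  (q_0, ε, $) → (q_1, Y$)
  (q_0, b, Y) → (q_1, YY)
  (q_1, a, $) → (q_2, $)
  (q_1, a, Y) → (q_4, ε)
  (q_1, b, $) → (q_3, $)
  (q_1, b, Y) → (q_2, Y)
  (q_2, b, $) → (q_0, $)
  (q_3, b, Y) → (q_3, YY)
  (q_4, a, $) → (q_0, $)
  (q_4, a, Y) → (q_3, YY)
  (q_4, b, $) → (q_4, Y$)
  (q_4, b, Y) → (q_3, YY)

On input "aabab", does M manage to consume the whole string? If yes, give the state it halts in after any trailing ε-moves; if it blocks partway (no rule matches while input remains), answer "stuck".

stuck

(q_0, aabab, $)
  ε-move, top $: go to q_1, push Y$ → (q_1, aabab, Y$)
  read a, top Y: go to q_4, push ε → (q_4, abab, $)
  read a, top $: go to q_0, push $ → (q_0, bab, $)
  ε-move, top $: go to q_1, push Y$ → (q_1, bab, Y$)
  read b, top Y: go to q_2, push Y → (q_2, ab, Y$)
No transition for (q_2, a, top Y); M blocks with input ab remaining.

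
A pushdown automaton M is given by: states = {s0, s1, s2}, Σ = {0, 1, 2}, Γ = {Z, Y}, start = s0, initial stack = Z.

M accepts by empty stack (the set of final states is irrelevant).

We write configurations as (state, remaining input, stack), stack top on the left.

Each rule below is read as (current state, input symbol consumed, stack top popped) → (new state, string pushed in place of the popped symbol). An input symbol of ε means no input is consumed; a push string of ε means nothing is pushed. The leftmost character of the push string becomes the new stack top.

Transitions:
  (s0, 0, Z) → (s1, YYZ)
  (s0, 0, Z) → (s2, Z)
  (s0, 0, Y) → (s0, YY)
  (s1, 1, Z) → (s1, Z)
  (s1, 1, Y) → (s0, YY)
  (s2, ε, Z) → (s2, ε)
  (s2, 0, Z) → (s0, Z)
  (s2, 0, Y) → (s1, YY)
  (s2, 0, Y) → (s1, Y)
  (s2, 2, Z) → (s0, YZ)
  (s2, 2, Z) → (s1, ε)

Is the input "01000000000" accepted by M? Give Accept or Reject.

No computation consumes all input and empties the stack.

Reject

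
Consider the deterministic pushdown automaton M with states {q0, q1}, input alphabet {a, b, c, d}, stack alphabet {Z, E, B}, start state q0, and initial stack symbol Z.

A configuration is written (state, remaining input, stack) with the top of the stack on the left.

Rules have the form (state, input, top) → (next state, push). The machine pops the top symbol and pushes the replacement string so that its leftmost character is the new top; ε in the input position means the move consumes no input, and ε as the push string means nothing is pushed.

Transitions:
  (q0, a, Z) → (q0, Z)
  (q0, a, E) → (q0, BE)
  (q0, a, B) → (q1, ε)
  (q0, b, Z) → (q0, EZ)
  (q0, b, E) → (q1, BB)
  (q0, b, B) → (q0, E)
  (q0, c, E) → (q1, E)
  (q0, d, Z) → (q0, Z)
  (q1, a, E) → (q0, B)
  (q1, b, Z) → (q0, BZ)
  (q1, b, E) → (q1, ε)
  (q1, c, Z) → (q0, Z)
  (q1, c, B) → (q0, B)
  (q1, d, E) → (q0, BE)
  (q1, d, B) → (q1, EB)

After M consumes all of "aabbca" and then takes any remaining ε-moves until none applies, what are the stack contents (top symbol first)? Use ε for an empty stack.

(q0, aabbca, Z)
  read a, top Z: go to q0, push Z → (q0, abbca, Z)
  read a, top Z: go to q0, push Z → (q0, bbca, Z)
  read b, top Z: go to q0, push EZ → (q0, bca, EZ)
  read b, top E: go to q1, push BB → (q1, ca, BBZ)
  read c, top B: go to q0, push B → (q0, a, BBZ)
  read a, top B: go to q1, push ε → (q1, ε, BZ)
All input consumed in state q1 with stack BZ.

BZ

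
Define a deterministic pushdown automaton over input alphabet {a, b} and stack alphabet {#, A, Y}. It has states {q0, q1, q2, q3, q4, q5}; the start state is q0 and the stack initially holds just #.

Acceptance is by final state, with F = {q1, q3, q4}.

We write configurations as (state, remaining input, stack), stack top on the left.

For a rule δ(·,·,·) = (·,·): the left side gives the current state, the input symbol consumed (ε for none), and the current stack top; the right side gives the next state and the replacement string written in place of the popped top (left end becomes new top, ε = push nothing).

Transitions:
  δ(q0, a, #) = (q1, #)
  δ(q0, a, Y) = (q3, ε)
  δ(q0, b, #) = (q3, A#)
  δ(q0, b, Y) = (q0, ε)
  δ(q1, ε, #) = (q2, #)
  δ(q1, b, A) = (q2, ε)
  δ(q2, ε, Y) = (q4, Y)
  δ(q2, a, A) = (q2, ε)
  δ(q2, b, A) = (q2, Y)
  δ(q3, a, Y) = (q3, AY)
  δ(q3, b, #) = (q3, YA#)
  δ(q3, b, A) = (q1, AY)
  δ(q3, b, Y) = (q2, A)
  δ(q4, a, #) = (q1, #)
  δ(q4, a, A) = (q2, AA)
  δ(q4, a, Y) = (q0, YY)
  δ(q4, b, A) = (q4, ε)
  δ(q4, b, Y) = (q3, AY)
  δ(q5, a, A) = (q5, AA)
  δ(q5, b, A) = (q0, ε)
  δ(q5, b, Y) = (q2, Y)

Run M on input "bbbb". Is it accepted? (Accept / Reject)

(q0, bbbb, #) ⊢ (q3, bbb, A#) ⊢ (q1, bb, AY#) ⊢ (q2, b, Y#) ⊢ (q4, b, Y#) ⊢ (q3, ε, AY#)
All input consumed; state q3 ∈ F.

Accept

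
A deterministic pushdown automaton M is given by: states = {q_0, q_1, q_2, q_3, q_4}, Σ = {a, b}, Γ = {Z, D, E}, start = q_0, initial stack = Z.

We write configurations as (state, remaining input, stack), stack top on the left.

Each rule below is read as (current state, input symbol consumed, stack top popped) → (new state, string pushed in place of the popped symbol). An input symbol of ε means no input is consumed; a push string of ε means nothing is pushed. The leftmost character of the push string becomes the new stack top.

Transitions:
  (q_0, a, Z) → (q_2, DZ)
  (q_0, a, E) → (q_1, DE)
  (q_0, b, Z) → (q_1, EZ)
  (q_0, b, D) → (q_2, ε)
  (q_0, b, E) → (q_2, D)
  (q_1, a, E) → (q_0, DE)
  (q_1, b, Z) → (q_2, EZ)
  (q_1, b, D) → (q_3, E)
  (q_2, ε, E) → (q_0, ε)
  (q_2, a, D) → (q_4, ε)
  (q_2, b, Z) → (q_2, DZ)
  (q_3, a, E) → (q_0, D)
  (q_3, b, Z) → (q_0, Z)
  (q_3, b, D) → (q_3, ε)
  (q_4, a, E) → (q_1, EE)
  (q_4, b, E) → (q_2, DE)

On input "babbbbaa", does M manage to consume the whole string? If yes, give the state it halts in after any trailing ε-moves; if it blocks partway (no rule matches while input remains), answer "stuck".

stuck

(q_0, babbbbaa, Z) ⊢ (q_1, abbbbaa, EZ) ⊢ (q_0, bbbbaa, DEZ) ⊢ (q_2, bbbaa, EZ) ⊢ (q_0, bbbaa, Z) ⊢ (q_1, bbaa, EZ)
No transition for (q_1, b, top E); M blocks with input bbaa remaining.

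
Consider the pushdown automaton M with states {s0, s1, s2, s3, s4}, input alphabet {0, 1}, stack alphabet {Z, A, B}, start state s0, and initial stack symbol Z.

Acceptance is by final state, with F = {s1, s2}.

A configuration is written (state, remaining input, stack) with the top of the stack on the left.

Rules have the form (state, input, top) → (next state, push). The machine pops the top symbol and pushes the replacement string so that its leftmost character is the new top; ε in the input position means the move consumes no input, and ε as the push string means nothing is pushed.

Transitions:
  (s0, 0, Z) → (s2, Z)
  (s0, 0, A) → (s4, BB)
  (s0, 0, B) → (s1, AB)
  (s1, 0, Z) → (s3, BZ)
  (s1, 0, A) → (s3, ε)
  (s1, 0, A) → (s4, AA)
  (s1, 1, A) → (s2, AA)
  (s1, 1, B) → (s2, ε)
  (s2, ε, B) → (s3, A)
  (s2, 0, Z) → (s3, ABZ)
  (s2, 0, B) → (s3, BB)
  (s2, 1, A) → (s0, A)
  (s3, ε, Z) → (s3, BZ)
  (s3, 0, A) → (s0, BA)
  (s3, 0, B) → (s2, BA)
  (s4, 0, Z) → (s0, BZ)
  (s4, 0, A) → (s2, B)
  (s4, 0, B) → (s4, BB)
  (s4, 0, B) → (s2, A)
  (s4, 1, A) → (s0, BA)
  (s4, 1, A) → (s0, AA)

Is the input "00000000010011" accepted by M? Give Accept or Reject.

Reject

No computation consumes all input and reaches a final state.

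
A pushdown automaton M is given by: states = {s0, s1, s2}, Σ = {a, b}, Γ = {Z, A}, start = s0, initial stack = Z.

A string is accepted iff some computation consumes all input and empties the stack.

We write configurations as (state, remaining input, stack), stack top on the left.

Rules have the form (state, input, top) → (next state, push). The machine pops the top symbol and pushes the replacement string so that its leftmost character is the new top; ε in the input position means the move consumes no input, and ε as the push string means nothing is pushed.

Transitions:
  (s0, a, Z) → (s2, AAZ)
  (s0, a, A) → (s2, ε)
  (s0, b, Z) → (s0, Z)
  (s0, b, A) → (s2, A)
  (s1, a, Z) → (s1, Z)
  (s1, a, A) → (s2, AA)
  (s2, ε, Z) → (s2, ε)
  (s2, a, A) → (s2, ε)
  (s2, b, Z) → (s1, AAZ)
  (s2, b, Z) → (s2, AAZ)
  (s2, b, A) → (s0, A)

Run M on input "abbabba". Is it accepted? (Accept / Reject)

Accept

One accepting computation: (s0, abbabba, Z) ⊢ (s2, bbabba, AAZ) ⊢ (s0, babba, AAZ) ⊢ (s2, abba, AAZ) ⊢ (s2, bba, AZ) ⊢ (s0, ba, AZ) ⊢ (s2, a, AZ) ⊢ (s2, ε, Z) ⊢ (s2, ε, ε)
All input consumed and the stack is empty.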